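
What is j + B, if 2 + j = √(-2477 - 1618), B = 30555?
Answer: 30553 + 3*I*√455 ≈ 30553.0 + 63.992*I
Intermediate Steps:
j = -2 + 3*I*√455 (j = -2 + √(-2477 - 1618) = -2 + √(-4095) = -2 + 3*I*√455 ≈ -2.0 + 63.992*I)
j + B = (-2 + 3*I*√455) + 30555 = 30553 + 3*I*√455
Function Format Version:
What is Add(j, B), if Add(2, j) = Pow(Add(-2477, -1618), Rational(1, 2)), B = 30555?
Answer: Add(30553, Mul(3, I, Pow(455, Rational(1, 2)))) ≈ Add(30553., Mul(63.992, I))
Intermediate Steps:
j = Add(-2, Mul(3, I, Pow(455, Rational(1, 2)))) (j = Add(-2, Pow(Add(-2477, -1618), Rational(1, 2))) = Add(-2, Pow(-4095, Rational(1, 2))) = Add(-2, Mul(3, I, Pow(455, Rational(1, 2)))) ≈ Add(-2.0000, Mul(63.992, I)))
Add(j, B) = Add(Add(-2, Mul(3, I, Pow(455, Rational(1, 2)))), 30555) = Add(30553, Mul(3, I, Pow(455, Rational(1, 2))))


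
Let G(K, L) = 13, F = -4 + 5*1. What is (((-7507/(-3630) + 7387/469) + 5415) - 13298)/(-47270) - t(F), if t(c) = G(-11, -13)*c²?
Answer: -1032794604283/80475756900 ≈ -12.834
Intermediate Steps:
F = 1 (F = -4 + 5 = 1)
t(c) = 13*c²
(((-7507/(-3630) + 7387/469) + 5415) - 13298)/(-47270) - t(F) = (((-7507/(-3630) + 7387/469) + 5415) - 13298)/(-47270) - 13*1² = (((-7507*(-1/3630) + 7387*(1/469)) + 5415) - 13298)*(-1/47270) - 13 = (((7507/3630 + 7387/469) + 5415) - 13298)*(-1/47270) - 1*13 = ((30335593/1702470 + 5415) - 13298)*(-1/47270) - 13 = (9249210643/1702470 - 13298)*(-1/47270) - 13 = -13390235417/1702470*(-1/47270) - 13 = 13390235417/80475756900 - 13 = -1032794604283/80475756900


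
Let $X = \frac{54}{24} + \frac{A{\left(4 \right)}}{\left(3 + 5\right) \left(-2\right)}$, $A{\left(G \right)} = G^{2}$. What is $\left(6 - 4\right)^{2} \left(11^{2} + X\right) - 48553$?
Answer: $-48064$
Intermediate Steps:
$X = \frac{5}{4}$ ($X = \frac{54}{24} + \frac{4^{2}}{\left(3 + 5\right) \left(-2\right)} = 54 \cdot \frac{1}{24} + \frac{16}{8 \left(-2\right)} = \frac{9}{4} + \frac{16}{-16} = \frac{9}{4} + 16 \left(- \frac{1}{16}\right) = \frac{9}{4} - 1 = \frac{5}{4} \approx 1.25$)
$\left(6 - 4\right)^{2} \left(11^{2} + X\right) - 48553 = \left(6 - 4\right)^{2} \left(11^{2} + \frac{5}{4}\right) - 48553 = 2^{2} \left(121 + \frac{5}{4}\right) - 48553 = 4 \cdot \frac{489}{4} - 48553 = 489 - 48553 = -48064$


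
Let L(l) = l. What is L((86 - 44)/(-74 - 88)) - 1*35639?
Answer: -962260/27 ≈ -35639.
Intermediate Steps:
L((86 - 44)/(-74 - 88)) - 1*35639 = (86 - 44)/(-74 - 88) - 1*35639 = 42/(-162) - 35639 = 42*(-1/162) - 35639 = -7/27 - 35639 = -962260/27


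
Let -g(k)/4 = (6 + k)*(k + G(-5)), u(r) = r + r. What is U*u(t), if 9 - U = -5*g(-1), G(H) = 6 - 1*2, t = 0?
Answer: 0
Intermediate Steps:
G(H) = 4 (G(H) = 6 - 2 = 4)
u(r) = 2*r
g(k) = -4*(4 + k)*(6 + k) (g(k) = -4*(6 + k)*(k + 4) = -4*(6 + k)*(4 + k) = -4*(4 + k)*(6 + k))
U = -291 (U = 9 - (-5)*(-96 - 40*(-1) - 4*(-1)**2) = 9 - (-5)*(-96 + 40 - 4*1) = 9 - (-5)*(-96 + 40 - 4) = 9 - (-5)*(-60) = 9 - 1*300 = 9 - 300 = -291)
U*u(t) = -582*0 = -291*0 = 0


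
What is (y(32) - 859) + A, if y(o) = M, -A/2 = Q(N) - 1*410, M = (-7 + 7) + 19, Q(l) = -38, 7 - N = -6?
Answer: 56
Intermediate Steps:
N = 13 (N = 7 - 1*(-6) = 7 + 6 = 13)
M = 19 (M = 0 + 19 = 19)
A = 896 (A = -2*(-38 - 1*410) = -2*(-38 - 410) = -2*(-448) = 896)
y(o) = 19
(y(32) - 859) + A = (19 - 859) + 896 = -840 + 896 = 56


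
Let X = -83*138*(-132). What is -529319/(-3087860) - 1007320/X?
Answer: -288771364771/583577749260 ≈ -0.49483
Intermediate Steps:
X = 1511928 (X = -11454*(-132) = 1511928)
-529319/(-3087860) - 1007320/X = -529319/(-3087860) - 1007320/1511928 = -529319*(-1/3087860) - 1007320*1/1511928 = 529319/3087860 - 125915/188991 = -288771364771/583577749260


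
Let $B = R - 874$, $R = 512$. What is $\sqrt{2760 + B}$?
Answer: $\sqrt{2398} \approx 48.969$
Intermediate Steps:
$B = -362$ ($B = 512 - 874 = -362$)
$\sqrt{2760 + B} = \sqrt{2760 - 362} = \sqrt{2398}$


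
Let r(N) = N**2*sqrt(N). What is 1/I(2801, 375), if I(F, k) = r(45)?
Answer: sqrt(5)/30375 ≈ 7.3615e-5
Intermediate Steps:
r(N) = N**(5/2)
I(F, k) = 6075*sqrt(5) (I(F, k) = 45**(5/2) = 6075*sqrt(5))
1/I(2801, 375) = 1/(6075*sqrt(5)) = sqrt(5)/30375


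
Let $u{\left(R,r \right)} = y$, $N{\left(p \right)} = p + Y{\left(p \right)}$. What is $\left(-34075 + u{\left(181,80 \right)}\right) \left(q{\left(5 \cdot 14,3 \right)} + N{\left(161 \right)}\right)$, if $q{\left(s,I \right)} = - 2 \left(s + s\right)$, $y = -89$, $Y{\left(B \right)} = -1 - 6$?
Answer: $4304664$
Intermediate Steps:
$Y{\left(B \right)} = -7$ ($Y{\left(B \right)} = -1 - 6 = -7$)
$N{\left(p \right)} = -7 + p$ ($N{\left(p \right)} = p - 7 = -7 + p$)
$u{\left(R,r \right)} = -89$
$q{\left(s,I \right)} = - 4 s$ ($q{\left(s,I \right)} = - 2 \cdot 2 s = - 4 s$)
$\left(-34075 + u{\left(181,80 \right)}\right) \left(q{\left(5 \cdot 14,3 \right)} + N{\left(161 \right)}\right) = \left(-34075 - 89\right) \left(- 4 \cdot 5 \cdot 14 + \left(-7 + 161\right)\right) = - 34164 \left(\left(-4\right) 70 + 154\right) = - 34164 \left(-280 + 154\right) = \left(-34164\right) \left(-126\right) = 4304664$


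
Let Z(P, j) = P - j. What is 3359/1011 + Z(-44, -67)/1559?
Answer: 5259934/1576149 ≈ 3.3372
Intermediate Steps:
3359/1011 + Z(-44, -67)/1559 = 3359/1011 + (-44 - 1*(-67))/1559 = 3359*(1/1011) + (-44 + 67)*(1/1559) = 3359/1011 + 23*(1/1559) = 3359/1011 + 23/1559 = 5259934/1576149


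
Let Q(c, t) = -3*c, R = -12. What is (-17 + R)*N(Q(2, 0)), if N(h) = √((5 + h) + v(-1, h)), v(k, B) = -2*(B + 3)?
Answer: -29*√5 ≈ -64.846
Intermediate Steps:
v(k, B) = -6 - 2*B (v(k, B) = -2*(3 + B) = -6 - 2*B)
N(h) = √(-1 - h) (N(h) = √((5 + h) + (-6 - 2*h)) = √(-1 - h))
(-17 + R)*N(Q(2, 0)) = (-17 - 12)*√(-1 - (-3)*2) = -29*√(-1 - 1*(-6)) = -29*√(-1 + 6) = -29*√5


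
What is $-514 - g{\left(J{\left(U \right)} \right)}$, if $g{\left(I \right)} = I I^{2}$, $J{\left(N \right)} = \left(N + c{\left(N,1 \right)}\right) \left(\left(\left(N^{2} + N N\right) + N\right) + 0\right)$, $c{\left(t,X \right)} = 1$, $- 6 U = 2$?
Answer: $- \frac{10117054}{19683} \approx -514.0$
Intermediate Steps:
$U = - \frac{1}{3}$ ($U = \left(- \frac{1}{6}\right) 2 = - \frac{1}{3} \approx -0.33333$)
$J{\left(N \right)} = \left(1 + N\right) \left(N + 2 N^{2}\right)$ ($J{\left(N \right)} = \left(N + 1\right) \left(\left(\left(N^{2} + N N\right) + N\right) + 0\right) = \left(1 + N\right) \left(\left(\left(N^{2} + N^{2}\right) + N\right) + 0\right) = \left(1 + N\right) \left(\left(2 N^{2} + N\right) + 0\right) = \left(1 + N\right) \left(\left(N + 2 N^{2}\right) + 0\right) = \left(1 + N\right) \left(N + 2 N^{2}\right)$)
$g{\left(I \right)} = I^{3}$
$-514 - g{\left(J{\left(U \right)} \right)} = -514 - \left(- \frac{1 + 2 \left(- \frac{1}{3}\right)^{2} + 3 \left(- \frac{1}{3}\right)}{3}\right)^{3} = -514 - \left(- \frac{1 + 2 \cdot \frac{1}{9} - 1}{3}\right)^{3} = -514 - \left(- \frac{1 + \frac{2}{9} - 1}{3}\right)^{3} = -514 - \left(\left(- \frac{1}{3}\right) \frac{2}{9}\right)^{3} = -514 - \left(- \frac{2}{27}\right)^{3} = -514 - - \frac{8}{19683} = -514 + \frac{8}{19683} = - \frac{10117054}{19683}$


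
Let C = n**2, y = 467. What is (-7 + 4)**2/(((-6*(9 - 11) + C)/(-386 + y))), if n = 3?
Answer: 243/7 ≈ 34.714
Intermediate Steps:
C = 9 (C = 3**2 = 9)
(-7 + 4)**2/(((-6*(9 - 11) + C)/(-386 + y))) = (-7 + 4)**2/(((-6*(9 - 11) + 9)/(-386 + 467))) = (-3)**2/(((-6*(-2) + 9)/81)) = 9/(((12 + 9)*(1/81))) = 9/((21*(1/81))) = 9/(7/27) = 9*(27/7) = 243/7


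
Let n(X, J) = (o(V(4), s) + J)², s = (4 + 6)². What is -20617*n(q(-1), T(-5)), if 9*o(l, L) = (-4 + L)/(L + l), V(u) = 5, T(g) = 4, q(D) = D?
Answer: -34415215888/99225 ≈ -3.4684e+5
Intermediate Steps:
s = 100 (s = 10² = 100)
o(l, L) = (-4 + L)/(9*(L + l)) (o(l, L) = ((-4 + L)/(L + l))/9 = (-4 + L)/(9*(L + l)))
n(X, J) = (32/315 + J)² (n(X, J) = ((-4 + 100)/(9*(100 + 5)) + J)² = ((⅑)*96/105 + J)² = ((⅑)*(1/105)*96 + J)² = (32/315 + J)²)
-20617*n(q(-1), T(-5)) = -20617*(32 + 315*4)²/99225 = -20617*(32 + 1260)²/99225 = -20617*1292²/99225 = -20617*1669264/99225 = -34415215888/99225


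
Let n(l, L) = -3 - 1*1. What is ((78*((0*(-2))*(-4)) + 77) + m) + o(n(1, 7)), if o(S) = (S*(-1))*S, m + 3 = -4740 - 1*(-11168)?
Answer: 6486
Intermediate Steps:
m = 6425 (m = -3 + (-4740 - 1*(-11168)) = -3 + (-4740 + 11168) = -3 + 6428 = 6425)
n(l, L) = -4 (n(l, L) = -3 - 1 = -4)
o(S) = -S² (o(S) = (-S)*S = -S²)
((78*((0*(-2))*(-4)) + 77) + m) + o(n(1, 7)) = ((78*((0*(-2))*(-4)) + 77) + 6425) - 1*(-4)² = ((78*(0*(-4)) + 77) + 6425) - 1*16 = ((78*0 + 77) + 6425) - 16 = ((0 + 77) + 6425) - 16 = (77 + 6425) - 16 = 6502 - 16 = 6486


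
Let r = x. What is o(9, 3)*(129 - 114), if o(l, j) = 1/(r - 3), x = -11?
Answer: -15/14 ≈ -1.0714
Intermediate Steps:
r = -11
o(l, j) = -1/14 (o(l, j) = 1/(-11 - 3) = 1/(-14) = -1/14)
o(9, 3)*(129 - 114) = -(129 - 114)/14 = -1/14*15 = -15/14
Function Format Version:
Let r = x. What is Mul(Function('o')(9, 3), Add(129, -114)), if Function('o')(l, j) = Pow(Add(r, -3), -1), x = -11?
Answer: Rational(-15, 14) ≈ -1.0714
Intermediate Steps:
r = -11
Function('o')(l, j) = Rational(-1, 14) (Function('o')(l, j) = Pow(Add(-11, -3), -1) = Pow(-14, -1) = Rational(-1, 14))
Mul(Function('o')(9, 3), Add(129, -114)) = Mul(Rational(-1, 14), Add(129, -114)) = Mul(Rational(-1, 14), 15) = Rational(-15, 14)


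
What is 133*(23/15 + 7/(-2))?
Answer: -7847/30 ≈ -261.57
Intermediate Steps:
133*(23/15 + 7/(-2)) = 133*(23*(1/15) + 7*(-½)) = 133*(23/15 - 7/2) = 133*(-59/30) = -7847/30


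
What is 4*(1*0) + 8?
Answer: 8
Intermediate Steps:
4*(1*0) + 8 = 4*0 + 8 = 0 + 8 = 8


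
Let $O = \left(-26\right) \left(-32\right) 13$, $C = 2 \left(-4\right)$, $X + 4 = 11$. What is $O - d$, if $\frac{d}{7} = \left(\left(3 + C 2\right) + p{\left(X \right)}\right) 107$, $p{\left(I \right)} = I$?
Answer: $15310$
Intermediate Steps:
$X = 7$ ($X = -4 + 11 = 7$)
$C = -8$
$O = 10816$ ($O = 832 \cdot 13 = 10816$)
$d = -4494$ ($d = 7 \left(\left(3 - 16\right) + 7\right) 107 = 7 \left(-13 + 7\right) 107 = 7 \left(\left(-6\right) 107\right) = 7 \left(-642\right) = -4494$)
$O - d = 10816 - -4494 = 10816 + 4494 = 15310$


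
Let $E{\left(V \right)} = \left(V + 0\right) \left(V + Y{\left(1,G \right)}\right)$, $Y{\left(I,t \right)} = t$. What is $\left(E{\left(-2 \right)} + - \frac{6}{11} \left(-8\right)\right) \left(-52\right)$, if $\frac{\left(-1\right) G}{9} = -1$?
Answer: $\frac{5512}{11} \approx 501.09$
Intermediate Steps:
$G = 9$ ($G = \left(-9\right) \left(-1\right) = 9$)
$E{\left(V \right)} = V \left(9 + V\right)$ ($E{\left(V \right)} = \left(V + 0\right) \left(V + 9\right) = V \left(9 + V\right)$)
$\left(E{\left(-2 \right)} + - \frac{6}{11} \left(-8\right)\right) \left(-52\right) = \left(- 2 \left(9 - 2\right) + - \frac{6}{11} \left(-8\right)\right) \left(-52\right) = \left(\left(-2\right) 7 + \left(-6\right) \frac{1}{11} \left(-8\right)\right) \left(-52\right) = \left(-14 - - \frac{48}{11}\right) \left(-52\right) = \left(-14 + \frac{48}{11}\right) \left(-52\right) = \left(- \frac{106}{11}\right) \left(-52\right) = \frac{5512}{11}$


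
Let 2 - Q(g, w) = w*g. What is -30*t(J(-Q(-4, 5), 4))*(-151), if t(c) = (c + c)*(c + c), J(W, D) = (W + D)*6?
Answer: 211351680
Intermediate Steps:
Q(g, w) = 2 - g*w (Q(g, w) = 2 - w*g = 2 - g*w)
J(W, D) = 6*D + 6*W (J(W, D) = (D + W)*6 = 6*D + 6*W)
t(c) = 4*c² (t(c) = (2*c)*(2*c) = 4*c²)
-30*t(J(-Q(-4, 5), 4))*(-151) = -120*(6*4 + 6*(-(2 - 1*(-4)*5)))²*(-151) = -120*(24 + 6*(-(2 + 20)))²*(-151) = -120*(24 + 6*(-1*22))²*(-151) = -120*(24 + 6*(-22))²*(-151) = -120*(24 - 132)²*(-151) = -120*(-108)²*(-151) = -120*11664*(-151) = -30*46656*(-151) = -1399680*(-151) = 211351680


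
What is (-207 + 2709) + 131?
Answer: 2633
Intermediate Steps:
(-207 + 2709) + 131 = 2502 + 131 = 2633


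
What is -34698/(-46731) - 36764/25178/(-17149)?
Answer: 2497255746140/3362899230097 ≈ 0.74259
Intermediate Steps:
-34698/(-46731) - 36764/25178/(-17149) = -34698*(-1/46731) - 36764*1/25178*(-1/17149) = 11566/15577 - 18382/12589*(-1/17149) = 11566/15577 + 18382/215888761 = 2497255746140/3362899230097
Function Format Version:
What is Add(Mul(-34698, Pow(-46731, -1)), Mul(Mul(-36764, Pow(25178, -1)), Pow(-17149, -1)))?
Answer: Rational(2497255746140, 3362899230097) ≈ 0.74259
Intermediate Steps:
Add(Mul(-34698, Pow(-46731, -1)), Mul(Mul(-36764, Pow(25178, -1)), Pow(-17149, -1))) = Add(Mul(-34698, Rational(-1, 46731)), Mul(Mul(-36764, Rational(1, 25178)), Rational(-1, 17149))) = Add(Rational(11566, 15577), Mul(Rational(-18382, 12589), Rational(-1, 17149))) = Add(Rational(11566, 15577), Rational(18382, 215888761)) = Rational(2497255746140, 3362899230097)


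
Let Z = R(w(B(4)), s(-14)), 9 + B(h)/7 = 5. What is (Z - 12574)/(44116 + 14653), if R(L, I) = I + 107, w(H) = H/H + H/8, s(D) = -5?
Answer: -12472/58769 ≈ -0.21222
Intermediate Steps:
B(h) = -28 (B(h) = -63 + 7*5 = -63 + 35 = -28)
w(H) = 1 + H/8 (w(H) = 1 + H*(1/8) = 1 + H/8)
R(L, I) = 107 + I
Z = 102 (Z = 107 - 5 = 102)
(Z - 12574)/(44116 + 14653) = (102 - 12574)/(44116 + 14653) = -12472/58769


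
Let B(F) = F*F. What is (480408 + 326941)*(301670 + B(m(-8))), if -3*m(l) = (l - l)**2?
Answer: 243552972830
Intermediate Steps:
m(l) = 0 (m(l) = -(l - l)**2/3 = -1/3*0**2 = -1/3*0 = 0)
B(F) = F**2
(480408 + 326941)*(301670 + B(m(-8))) = (480408 + 326941)*(301670 + 0**2) = 807349*(301670 + 0) = 807349*301670 = 243552972830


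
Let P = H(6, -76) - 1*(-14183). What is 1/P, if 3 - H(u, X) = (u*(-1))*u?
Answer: 1/14222 ≈ 7.0314e-5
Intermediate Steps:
H(u, X) = 3 + u**2 (H(u, X) = 3 - u*(-1)*u = 3 - (-u)*u = 3 - (-1)*u**2 = 3 + u**2)
P = 14222 (P = (3 + 6**2) - 1*(-14183) = (3 + 36) + 14183 = 39 + 14183 = 14222)
1/P = 1/14222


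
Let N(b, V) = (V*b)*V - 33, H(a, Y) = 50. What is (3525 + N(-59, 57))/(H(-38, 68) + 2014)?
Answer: -62733/688 ≈ -91.182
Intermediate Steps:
N(b, V) = -33 + b*V² (N(b, V) = b*V² - 33 = -33 + b*V²)
(3525 + N(-59, 57))/(H(-38, 68) + 2014) = (3525 + (-33 - 59*57²))/(50 + 2014) = (3525 + (-33 - 59*3249))/2064 = (3525 + (-33 - 191691))*(1/2064) = (3525 - 191724)*(1/2064) = -188199*1/2064 = -62733/688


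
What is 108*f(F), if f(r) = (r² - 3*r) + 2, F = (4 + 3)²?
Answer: 243648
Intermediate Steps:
F = 49 (F = 7² = 49)
f(r) = 2 + r² - 3*r
108*f(F) = 108*(2 + 49² - 3*49) = 108*(2 + 2401 - 147) = 108*2256 = 243648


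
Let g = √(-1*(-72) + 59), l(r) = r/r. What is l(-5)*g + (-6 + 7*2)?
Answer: 8 + √131 ≈ 19.446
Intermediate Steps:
l(r) = 1
g = √131 (g = √(72 + 59) = √131 ≈ 11.446)
l(-5)*g + (-6 + 7*2) = 1*√131 + (-6 + 7*2) = √131 + (-6 + 14) = √131 + 8 = 8 + √131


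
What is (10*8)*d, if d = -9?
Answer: -720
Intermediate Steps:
(10*8)*d = (10*8)*(-9) = 80*(-9) = -720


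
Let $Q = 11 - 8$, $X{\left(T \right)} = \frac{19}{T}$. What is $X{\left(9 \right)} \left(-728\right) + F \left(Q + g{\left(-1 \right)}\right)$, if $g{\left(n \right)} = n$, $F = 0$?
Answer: $- \frac{13832}{9} \approx -1536.9$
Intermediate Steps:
$Q = 3$ ($Q = 11 - 8 = 3$)
$X{\left(9 \right)} \left(-728\right) + F \left(Q + g{\left(-1 \right)}\right) = \frac{19}{9} \left(-728\right) + 0 \left(3 - 1\right) = 19 \cdot \frac{1}{9} \left(-728\right) + 0 \cdot 2 = \frac{19}{9} \left(-728\right) + 0 = - \frac{13832}{9} + 0 = - \frac{13832}{9}$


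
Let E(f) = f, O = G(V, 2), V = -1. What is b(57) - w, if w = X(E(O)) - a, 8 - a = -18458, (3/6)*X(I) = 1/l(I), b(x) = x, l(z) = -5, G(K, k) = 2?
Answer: 92617/5 ≈ 18523.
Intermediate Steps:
O = 2
X(I) = -⅖ (X(I) = 2/(-5) = 2*(-⅕) = -⅖)
a = 18466 (a = 8 - 1*(-18458) = 8 + 18458 = 18466)
w = -92332/5 (w = -⅖ - 1*18466 = -⅖ - 18466 = -92332/5 ≈ -18466.)
b(57) - w = 57 - 1*(-92332/5) = 57 + 92332/5 = 92617/5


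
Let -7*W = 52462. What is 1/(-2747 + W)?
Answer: -7/71691 ≈ -9.7641e-5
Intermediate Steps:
W = -52462/7 (W = -1/7*52462 = -52462/7 ≈ -7494.6)
1/(-2747 + W) = 1/(-2747 - 52462/7) = 1/(-71691/7) = -7/71691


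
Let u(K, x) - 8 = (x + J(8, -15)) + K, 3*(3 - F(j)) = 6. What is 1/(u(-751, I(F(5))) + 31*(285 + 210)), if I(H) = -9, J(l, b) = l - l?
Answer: 1/14593 ≈ 6.8526e-5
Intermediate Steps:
J(l, b) = 0
F(j) = 1 (F(j) = 3 - ⅓*6 = 3 - 2 = 1)
u(K, x) = 8 + K + x (u(K, x) = 8 + ((x + 0) + K) = 8 + (x + K) = 8 + (K + x) = 8 + K + x)
1/(u(-751, I(F(5))) + 31*(285 + 210)) = 1/((8 - 751 - 9) + 31*(285 + 210)) = 1/(-752 + 31*495) = 1/(-752 + 15345) = 1/14593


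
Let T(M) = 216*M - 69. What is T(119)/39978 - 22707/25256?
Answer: -43390481/168280728 ≈ -0.25785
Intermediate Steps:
T(M) = -69 + 216*M
T(119)/39978 - 22707/25256 = (-69 + 216*119)/39978 - 22707/25256 = (-69 + 25704)*(1/39978) - 22707*1/25256 = 25635*(1/39978) - 22707/25256 = 8545/13326 - 22707/25256 = -43390481/168280728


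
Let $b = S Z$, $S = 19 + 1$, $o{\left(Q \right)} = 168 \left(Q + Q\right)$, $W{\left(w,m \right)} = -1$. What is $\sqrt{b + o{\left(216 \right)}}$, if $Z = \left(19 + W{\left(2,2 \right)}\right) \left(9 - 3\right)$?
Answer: $12 \sqrt{519} \approx 273.38$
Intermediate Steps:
$o{\left(Q \right)} = 336 Q$ ($o{\left(Q \right)} = 168 \cdot 2 Q = 336 Q$)
$S = 20$
$Z = 108$ ($Z = \left(19 - 1\right) \left(9 - 3\right) = 18 \left(9 - 3\right) = 18 \cdot 6 = 108$)
$b = 2160$ ($b = 20 \cdot 108 = 2160$)
$\sqrt{b + o{\left(216 \right)}} = \sqrt{2160 + 336 \cdot 216} = \sqrt{2160 + 72576} = \sqrt{74736} = 12 \sqrt{519}$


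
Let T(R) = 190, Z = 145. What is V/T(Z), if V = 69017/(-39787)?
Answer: -69017/7559530 ≈ -0.0091298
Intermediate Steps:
V = -69017/39787 (V = 69017*(-1/39787) = -69017/39787 ≈ -1.7347)
V/T(Z) = -69017/39787/190 = -69017/39787*1/190 = -69017/7559530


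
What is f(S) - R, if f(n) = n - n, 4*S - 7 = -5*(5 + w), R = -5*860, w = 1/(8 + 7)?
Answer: 4300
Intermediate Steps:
w = 1/15 ≈ 0.066667
R = -4300
S = -55/12 (S = 7/4 + (-5*(5 + 1/15))/4 = 7/4 + (-5*76/15)/4 = 7/4 + (1/4)*(-76/3) = 7/4 - 19/3 = -55/12 ≈ -4.5833)
f(n) = 0
f(S) - R = 0 - 1*(-4300) = 0 + 4300 = 4300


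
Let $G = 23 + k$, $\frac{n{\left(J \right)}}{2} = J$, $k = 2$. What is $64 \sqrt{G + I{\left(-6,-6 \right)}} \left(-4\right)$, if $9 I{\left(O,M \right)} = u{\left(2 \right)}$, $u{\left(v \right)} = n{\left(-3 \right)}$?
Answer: $- \frac{256 \sqrt{219}}{3} \approx -1262.8$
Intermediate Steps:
$n{\left(J \right)} = 2 J$
$u{\left(v \right)} = -6$ ($u{\left(v \right)} = 2 \left(-3\right) = -6$)
$I{\left(O,M \right)} = - \frac{2}{3}$ ($I{\left(O,M \right)} = \frac{1}{9} \left(-6\right) = - \frac{2}{3}$)
$G = 25$ ($G = 23 + 2 = 25$)
$64 \sqrt{G + I{\left(-6,-6 \right)}} \left(-4\right) = 64 \sqrt{25 - \frac{2}{3}} \left(-4\right) = 64 \sqrt{\frac{73}{3}} \left(-4\right) = 64 \frac{\sqrt{219}}{3} \left(-4\right) = \frac{64 \sqrt{219}}{3} \left(-4\right) = - \frac{256 \sqrt{219}}{3}$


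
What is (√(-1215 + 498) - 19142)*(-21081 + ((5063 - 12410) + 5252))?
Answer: 443634992 - 23176*I*√717 ≈ 4.4364e+8 - 6.2058e+5*I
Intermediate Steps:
(√(-1215 + 498) - 19142)*(-21081 + ((5063 - 12410) + 5252)) = (√(-717) - 19142)*(-21081 + (-7347 + 5252)) = (I*√717 - 19142)*(-21081 - 2095) = (-19142 + I*√717)*(-23176) = 443634992 - 23176*I*√717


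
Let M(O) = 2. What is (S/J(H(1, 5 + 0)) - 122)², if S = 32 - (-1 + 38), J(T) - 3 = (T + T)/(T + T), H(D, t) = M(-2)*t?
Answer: 243049/16 ≈ 15191.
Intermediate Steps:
H(D, t) = 2*t
J(T) = 4 (J(T) = 3 + (T + T)/(T + T) = 3 + (2*T)/((2*T)) = 3 + (2*T)*(1/(2*T)) = 3 + 1 = 4)
S = -5 (S = 32 - 1*37 = 32 - 37 = -5)
(S/J(H(1, 5 + 0)) - 122)² = (-5/4 - 122)² = (-493/4)² = 243049/16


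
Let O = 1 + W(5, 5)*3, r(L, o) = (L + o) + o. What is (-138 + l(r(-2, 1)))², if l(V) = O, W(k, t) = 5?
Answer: 14884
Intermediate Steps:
r(L, o) = L + 2*o
O = 16 (O = 1 + 5*3 = 1 + 15 = 16)
l(V) = 16
(-138 + l(r(-2, 1)))² = (-138 + 16)² = (-122)² = 14884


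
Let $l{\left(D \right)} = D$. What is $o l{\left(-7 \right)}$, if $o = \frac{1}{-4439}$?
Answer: $\frac{7}{4439} \approx 0.0015769$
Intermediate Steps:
$o = - \frac{1}{4439} \approx -0.00022528$
$o l{\left(-7 \right)} = \left(- \frac{1}{4439}\right) \left(-7\right) = \frac{7}{4439}$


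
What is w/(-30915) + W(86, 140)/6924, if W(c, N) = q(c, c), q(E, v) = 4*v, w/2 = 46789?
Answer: -53108276/17837955 ≈ -2.9773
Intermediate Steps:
w = 93578 (w = 2*46789 = 93578)
W(c, N) = 4*c
w/(-30915) + W(86, 140)/6924 = 93578/(-30915) + (4*86)/6924 = 93578*(-1/30915) + 344*(1/6924) = -93578/30915 + 86/1731 = -53108276/17837955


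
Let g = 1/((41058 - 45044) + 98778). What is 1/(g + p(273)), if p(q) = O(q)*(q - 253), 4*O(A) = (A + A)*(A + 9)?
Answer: 94792/72976569121 ≈ 1.2989e-6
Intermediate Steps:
O(A) = A*(9 + A)/2 (O(A) = ((A + A)*(A + 9))/4 = ((2*A)*(9 + A))/4 = (2*A*(9 + A))/4 = A*(9 + A)/2)
p(q) = q*(-253 + q)*(9 + q)/2 (p(q) = (q*(9 + q)/2)*(q - 253) = (q*(9 + q)/2)*(-253 + q) = q*(-253 + q)*(9 + q)/2)
g = 1/94792 (g = 1/(-3986 + 98778) = 1/94792 ≈ 1.0549e-5)
1/(g + p(273)) = 1/(1/94792 + (½)*273*(-253 + 273)*(9 + 273)) = 1/(1/94792 + (½)*273*20*282) = 1/(1/94792 + 769860) = 1/(72976569121/94792) = 94792/72976569121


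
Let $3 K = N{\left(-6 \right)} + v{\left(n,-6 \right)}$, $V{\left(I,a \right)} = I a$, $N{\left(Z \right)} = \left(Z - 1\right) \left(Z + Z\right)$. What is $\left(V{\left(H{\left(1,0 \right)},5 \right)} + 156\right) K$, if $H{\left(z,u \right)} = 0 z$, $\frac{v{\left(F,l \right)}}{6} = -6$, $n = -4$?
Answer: $2496$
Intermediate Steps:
$v{\left(F,l \right)} = -36$ ($v{\left(F,l \right)} = 6 \left(-6\right) = -36$)
$N{\left(Z \right)} = 2 Z \left(-1 + Z\right)$ ($N{\left(Z \right)} = \left(-1 + Z\right) 2 Z = 2 Z \left(-1 + Z\right)$)
$H{\left(z,u \right)} = 0$
$K = 16$ ($K = \frac{2 \left(-6\right) \left(-1 - 6\right) - 36}{3} = \frac{2 \left(-6\right) \left(-7\right) - 36}{3} = \frac{84 - 36}{3} = \frac{1}{3} \cdot 48 = 16$)
$\left(V{\left(H{\left(1,0 \right)},5 \right)} + 156\right) K = \left(0 \cdot 5 + 156\right) 16 = \left(0 + 156\right) 16 = 156 \cdot 16 = 2496$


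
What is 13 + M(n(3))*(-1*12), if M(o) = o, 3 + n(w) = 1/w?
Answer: 45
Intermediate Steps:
n(w) = -3 + 1/w
13 + M(n(3))*(-1*12) = 13 + (-3 + 1/3)*(-1*12) = 13 + (-3 + ⅓)*(-12) = 13 - 8/3*(-12) = 13 + 32 = 45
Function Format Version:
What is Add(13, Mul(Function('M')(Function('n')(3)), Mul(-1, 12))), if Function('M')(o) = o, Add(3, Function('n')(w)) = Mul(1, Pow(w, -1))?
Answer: 45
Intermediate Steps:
Function('n')(w) = Add(-3, Pow(w, -1)) (Function('n')(w) = Add(-3, Mul(1, Pow(w, -1))) = Add(-3, Pow(w, -1)))
Add(13, Mul(Function('M')(Function('n')(3)), Mul(-1, 12))) = Add(13, Mul(Add(-3, Pow(3, -1)), Mul(-1, 12))) = Add(13, Mul(Add(-3, Rational(1, 3)), -12)) = Add(13, Mul(Rational(-8, 3), -12)) = Add(13, 32) = 45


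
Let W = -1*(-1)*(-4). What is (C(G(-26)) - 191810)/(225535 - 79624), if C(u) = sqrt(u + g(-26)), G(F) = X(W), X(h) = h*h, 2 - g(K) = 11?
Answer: -191810/145911 + sqrt(7)/145911 ≈ -1.3146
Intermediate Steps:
g(K) = -9 (g(K) = 2 - 1*11 = 2 - 11 = -9)
W = -4 (W = 1*(-4) = -4)
X(h) = h**2
G(F) = 16 (G(F) = (-4)**2 = 16)
C(u) = sqrt(-9 + u) (C(u) = sqrt(u - 9) = sqrt(-9 + u))
(C(G(-26)) - 191810)/(225535 - 79624) = (sqrt(-9 + 16) - 191810)/(225535 - 79624) = (sqrt(7) - 191810)/145911 = (-191810 + sqrt(7))*(1/145911) = -191810/145911 + sqrt(7)/145911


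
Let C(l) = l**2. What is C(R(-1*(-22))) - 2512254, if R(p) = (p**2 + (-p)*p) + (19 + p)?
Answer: -2510573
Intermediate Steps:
R(p) = 19 + p (R(p) = (p**2 - p**2) + (19 + p) = 0 + (19 + p) = 19 + p)
C(R(-1*(-22))) - 2512254 = (19 - 1*(-22))**2 - 2512254 = (19 + 22)**2 - 2512254 = 41**2 - 2512254 = 1681 - 2512254 = -2510573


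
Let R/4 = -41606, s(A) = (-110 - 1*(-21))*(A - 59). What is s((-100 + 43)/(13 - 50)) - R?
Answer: 6346902/37 ≈ 1.7154e+5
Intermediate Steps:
s(A) = 5251 - 89*A (s(A) = (-110 + 21)*(-59 + A) = -89*(-59 + A) = 5251 - 89*A)
R = -166424 (R = 4*(-41606) = -166424)
s((-100 + 43)/(13 - 50)) - R = (5251 - 89*(-100 + 43)/(13 - 50)) - 1*(-166424) = (5251 - (-5073)/(-37)) + 166424 = (5251 - (-5073)*(-1)/37) + 166424 = (5251 - 89*57/37) + 166424 = (5251 - 5073/37) + 166424 = 189214/37 + 166424 = 6346902/37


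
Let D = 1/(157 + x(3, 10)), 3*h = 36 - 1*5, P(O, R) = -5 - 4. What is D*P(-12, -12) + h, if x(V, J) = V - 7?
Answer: 524/51 ≈ 10.275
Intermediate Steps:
P(O, R) = -9
h = 31/3 (h = (36 - 1*5)/3 = (36 - 5)/3 = (⅓)*31 = 31/3 ≈ 10.333)
x(V, J) = -7 + V
D = 1/153 (D = 1/(157 + (-7 + 3)) = 1/(157 - 4) = 1/153 ≈ 0.0065359)
D*P(-12, -12) + h = (1/153)*(-9) + 31/3 = -1/17 + 31/3 = 524/51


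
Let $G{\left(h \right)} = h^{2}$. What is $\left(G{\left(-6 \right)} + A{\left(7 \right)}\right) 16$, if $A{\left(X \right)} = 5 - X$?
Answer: $544$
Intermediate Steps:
$\left(G{\left(-6 \right)} + A{\left(7 \right)}\right) 16 = \left(\left(-6\right)^{2} + \left(5 - 7\right)\right) 16 = \left(36 + \left(5 - 7\right)\right) 16 = \left(36 - 2\right) 16 = 34 \cdot 16 = 544$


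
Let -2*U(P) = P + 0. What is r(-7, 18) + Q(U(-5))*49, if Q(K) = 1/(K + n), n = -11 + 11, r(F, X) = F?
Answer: 63/5 ≈ 12.600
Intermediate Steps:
U(P) = -P/2 (U(P) = -(P + 0)/2 = -P/2)
n = 0
Q(K) = 1/K (Q(K) = 1/(K + 0) = 1/K)
r(-7, 18) + Q(U(-5))*49 = -7 + 49/(-1/2*(-5)) = -7 + 49/(5/2) = -7 + (2/5)*49 = -7 + 98/5 = 63/5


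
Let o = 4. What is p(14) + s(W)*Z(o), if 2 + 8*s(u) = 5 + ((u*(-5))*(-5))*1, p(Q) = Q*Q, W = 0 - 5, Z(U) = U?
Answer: 135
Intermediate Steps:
W = -5
p(Q) = Q**2
s(u) = 3/8 + 25*u/8 (s(u) = -1/4 + (5 + ((u*(-5))*(-5))*1)/8 = -1/4 + (5 + (-5*u*(-5))*1)/8 = -1/4 + (5 + (25*u)*1)/8 = -1/4 + (5 + 25*u)/8 = -1/4 + (5/8 + 25*u/8) = 3/8 + 25*u/8)
p(14) + s(W)*Z(o) = 14**2 + (3/8 + (25/8)*(-5))*4 = 196 + (3/8 - 125/8)*4 = 196 - 61/4*4 = 196 - 61 = 135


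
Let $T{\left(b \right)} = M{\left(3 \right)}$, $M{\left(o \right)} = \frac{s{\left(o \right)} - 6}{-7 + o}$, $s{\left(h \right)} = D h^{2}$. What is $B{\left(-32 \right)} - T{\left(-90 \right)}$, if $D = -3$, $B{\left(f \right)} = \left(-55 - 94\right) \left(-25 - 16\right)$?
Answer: $\frac{24403}{4} \approx 6100.8$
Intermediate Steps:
$B{\left(f \right)} = 6109$ ($B{\left(f \right)} = \left(-149\right) \left(-41\right) = 6109$)
$s{\left(h \right)} = - 3 h^{2}$
$M{\left(o \right)} = \frac{-6 - 3 o^{2}}{-7 + o}$ ($M{\left(o \right)} = \frac{- 3 o^{2} - 6}{-7 + o} = \frac{-6 - 3 o^{2}}{-7 + o}$)
$T{\left(b \right)} = \frac{33}{4}$ ($T{\left(b \right)} = \frac{3 \left(-2 - 3^{2}\right)}{-7 + 3} = \frac{3 \left(-2 - 9\right)}{-4} = 3 \left(- \frac{1}{4}\right) \left(-2 - 9\right) = 3 \left(- \frac{1}{4}\right) \left(-11\right) = \frac{33}{4}$)
$B{\left(-32 \right)} - T{\left(-90 \right)} = 6109 - \frac{33}{4} = \frac{24403}{4}$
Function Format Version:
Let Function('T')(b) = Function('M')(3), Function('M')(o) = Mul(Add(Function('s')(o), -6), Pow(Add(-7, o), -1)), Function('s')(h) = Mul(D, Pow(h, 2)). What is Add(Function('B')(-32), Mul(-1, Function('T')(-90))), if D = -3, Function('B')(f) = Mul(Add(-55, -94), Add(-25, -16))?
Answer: Rational(24403, 4) ≈ 6100.8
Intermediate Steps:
Function('B')(f) = 6109 (Function('B')(f) = Mul(-149, -41) = 6109)
Function('s')(h) = Mul(-3, Pow(h, 2))
Function('M')(o) = Mul(Pow(Add(-7, o), -1), Add(-6, Mul(-3, Pow(o, 2)))) (Function('M')(o) = Mul(Add(Mul(-3, Pow(o, 2)), -6), Pow(Add(-7, o), -1)) = Mul(Add(-6, Mul(-3, Pow(o, 2))), Pow(Add(-7, o), -1)) = Mul(Pow(Add(-7, o), -1), Add(-6, Mul(-3, Pow(o, 2)))))
Function('T')(b) = Rational(33, 4) (Function('T')(b) = Mul(3, Pow(Add(-7, 3), -1), Add(-2, Mul(-1, Pow(3, 2)))) = Mul(3, Pow(-4, -1), Add(-2, Mul(-1, 9))) = Mul(3, Rational(-1, 4), Add(-2, -9)) = Mul(3, Rational(-1, 4), -11) = Rational(33, 4))
Add(Function('B')(-32), Mul(-1, Function('T')(-90))) = Add(6109, Mul(-1, Rational(33, 4))) = Add(6109, Rational(-33, 4)) = Rational(24403, 4)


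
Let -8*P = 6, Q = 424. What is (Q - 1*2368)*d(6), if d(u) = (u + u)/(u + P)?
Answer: -31104/7 ≈ -4443.4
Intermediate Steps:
P = -¾ (P = -⅛*6 = -¾ ≈ -0.75000)
d(u) = 2*u/(-¾ + u) (d(u) = (u + u)/(u - ¾) = (2*u)/(-¾ + u) = 2*u/(-¾ + u))
(Q - 1*2368)*d(6) = (424 - 1*2368)*(8*6/(-3 + 4*6)) = (424 - 2368)*(8*6/(-3 + 24)) = -15552*6/21 = -1944*16/7 = -31104/7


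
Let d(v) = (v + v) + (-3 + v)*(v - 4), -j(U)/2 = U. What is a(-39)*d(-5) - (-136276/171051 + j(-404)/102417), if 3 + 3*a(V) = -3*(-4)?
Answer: 363585044394/1946503363 ≈ 186.79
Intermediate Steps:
j(U) = -2*U
a(V) = 3 (a(V) = -1 + (-3*(-4))/3 = -1 + (⅓)*12 = -1 + 4 = 3)
d(v) = 2*v + (-4 + v)*(-3 + v) (d(v) = 2*v + (-3 + v)*(-4 + v) = 2*v + (-4 + v)*(-3 + v))
a(-39)*d(-5) - (-136276/171051 + j(-404)/102417) = 3*(12 + (-5)² - 5*(-5)) - (-136276/171051 - 2*(-404)/102417) = 3*(12 + 25 + 25) - (-136276*1/171051 + 808*(1/102417)) = 3*62 - (-136276/171051 + 808/102417) = 186 - 1*(-1535418876/1946503363) = 186 + 1535418876/1946503363 = 363585044394/1946503363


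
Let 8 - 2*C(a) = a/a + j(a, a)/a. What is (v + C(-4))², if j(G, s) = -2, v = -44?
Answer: 26569/16 ≈ 1660.6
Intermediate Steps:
C(a) = 7/2 + 1/a (C(a) = 4 - (a/a - 2/a)/2 = 4 - (1 - 2/a)/2 = 4 + (-½ + 1/a) = 7/2 + 1/a)
(v + C(-4))² = (-44 + (7/2 + 1/(-4)))² = (-44 + (7/2 - ¼))² = (-44 + 13/4)² = (-163/4)² = 26569/16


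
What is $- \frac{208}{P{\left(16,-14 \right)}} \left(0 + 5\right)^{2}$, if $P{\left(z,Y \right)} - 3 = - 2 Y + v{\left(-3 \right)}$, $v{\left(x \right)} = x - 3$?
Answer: $-208$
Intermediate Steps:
$v{\left(x \right)} = -3 + x$ ($v{\left(x \right)} = x - 3 = -3 + x$)
$P{\left(z,Y \right)} = -3 - 2 Y$ ($P{\left(z,Y \right)} = 3 - \left(6 + 2 Y\right) = -3 - 2 Y$)
$- \frac{208}{P{\left(16,-14 \right)}} \left(0 + 5\right)^{2} = - \frac{208}{-3 - -28} \left(0 + 5\right)^{2} = - \frac{208}{-3 + 28} \cdot 5^{2} = - \frac{208}{25} \cdot 25 = \left(-208\right) \frac{1}{25} \cdot 25 = \left(- \frac{208}{25}\right) 25 = -208$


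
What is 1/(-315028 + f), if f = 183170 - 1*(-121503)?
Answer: -1/10355 ≈ -9.6572e-5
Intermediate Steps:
f = 304673 (f = 183170 + 121503 = 304673)
1/(-315028 + f) = 1/(-315028 + 304673) = 1/(-10355) = -1/10355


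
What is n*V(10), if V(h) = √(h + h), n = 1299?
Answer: 2598*√5 ≈ 5809.3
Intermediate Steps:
V(h) = √2*√h (V(h) = √(2*h) = √2*√h)
n*V(10) = 1299*(√2*√10) = 1299*(2*√5) = 2598*√5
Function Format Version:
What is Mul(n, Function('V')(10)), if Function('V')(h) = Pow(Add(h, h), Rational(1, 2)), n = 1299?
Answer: Mul(2598, Pow(5, Rational(1, 2))) ≈ 5809.3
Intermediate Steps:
Function('V')(h) = Mul(Pow(2, Rational(1, 2)), Pow(h, Rational(1, 2))) (Function('V')(h) = Pow(Mul(2, h), Rational(1, 2)) = Mul(Pow(2, Rational(1, 2)), Pow(h, Rational(1, 2))))
Mul(n, Function('V')(10)) = Mul(1299, Mul(Pow(2, Rational(1, 2)), Pow(10, Rational(1, 2)))) = Mul(1299, Mul(2, Pow(5, Rational(1, 2)))) = Mul(2598, Pow(5, Rational(1, 2)))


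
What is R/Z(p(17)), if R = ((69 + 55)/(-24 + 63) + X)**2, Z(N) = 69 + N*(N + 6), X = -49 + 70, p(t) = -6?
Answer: 38663/4563 ≈ 8.4732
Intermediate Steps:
X = 21
Z(N) = 69 + N*(6 + N)
R = 889249/1521 (R = ((69 + 55)/(-24 + 63) + 21)**2 = (124/39 + 21)**2 = (943/39)**2 = 889249/1521 ≈ 584.65)
R/Z(p(17)) = 889249/(1521*(69 + (-6)**2 + 6*(-6))) = 889249/(1521*(69 + 36 - 36)) = (889249/1521)/69 = (889249/1521)*(1/69) = 38663/4563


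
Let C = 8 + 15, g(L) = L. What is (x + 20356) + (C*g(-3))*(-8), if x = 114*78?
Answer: 29800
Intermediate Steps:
x = 8892
C = 23
(x + 20356) + (C*g(-3))*(-8) = (8892 + 20356) + (23*(-3))*(-8) = 29248 - 69*(-8) = 29248 + 552 = 29800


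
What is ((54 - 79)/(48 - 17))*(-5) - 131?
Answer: -3936/31 ≈ -126.97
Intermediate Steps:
((54 - 79)/(48 - 17))*(-5) - 131 = -25/31*(-5) - 131 = 125/31 - 131 = -3936/31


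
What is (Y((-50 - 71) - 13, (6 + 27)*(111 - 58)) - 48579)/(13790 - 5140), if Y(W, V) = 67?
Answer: -24256/4325 ≈ -5.6083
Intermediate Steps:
(Y((-50 - 71) - 13, (6 + 27)*(111 - 58)) - 48579)/(13790 - 5140) = (67 - 48579)/(13790 - 5140) = -48512/8650 = -48512*1/8650 = -24256/4325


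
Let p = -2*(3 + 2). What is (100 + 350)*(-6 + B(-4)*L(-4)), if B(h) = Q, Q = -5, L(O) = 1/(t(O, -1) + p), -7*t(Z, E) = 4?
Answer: -92025/37 ≈ -2487.2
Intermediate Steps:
t(Z, E) = -4/7 (t(Z, E) = -⅐*4 = -4/7)
p = -10 (p = -2*5 = -10)
L(O) = -7/74 (L(O) = 1/(-4/7 - 10) = 1/(-74/7) = -7/74)
B(h) = -5
(100 + 350)*(-6 + B(-4)*L(-4)) = (100 + 350)*(-6 - 5*(-7/74)) = 450*(-6 + 35/74) = 450*(-409/74) = -92025/37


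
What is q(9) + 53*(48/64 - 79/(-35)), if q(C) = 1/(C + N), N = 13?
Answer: 245513/1540 ≈ 159.42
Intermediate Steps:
q(C) = 1/(13 + C) (q(C) = 1/(C + 13) = 1/(13 + C))
q(9) + 53*(48/64 - 79/(-35)) = 1/(13 + 9) + 53*(48/64 - 79/(-35)) = 1/22 + 53*(48*(1/64) - 79*(-1/35)) = 1/22 + 53*(¾ + 79/35) = 1/22 + 53*(421/140) = 1/22 + 22313/140 = 245513/1540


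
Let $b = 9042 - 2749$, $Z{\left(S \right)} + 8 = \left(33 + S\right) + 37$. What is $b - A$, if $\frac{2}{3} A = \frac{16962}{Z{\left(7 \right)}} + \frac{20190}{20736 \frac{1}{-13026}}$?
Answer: $\frac{220347617}{8832} \approx 24949.0$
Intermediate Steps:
$Z{\left(S \right)} = 62 + S$ ($Z{\left(S \right)} = -8 + \left(\left(33 + S\right) + 37\right) = -8 + \left(70 + S\right) = 62 + S$)
$b = 6293$
$A = - \frac{164767841}{8832}$ ($A = \frac{3 \left(\frac{16962}{62 + 7} + \frac{20190}{20736 \frac{1}{-13026}}\right)}{2} = \frac{3 \left(\frac{16962}{69} + \frac{20190}{20736 \left(- \frac{1}{13026}\right)}\right)}{2} = \frac{3 \left(16962 \cdot \frac{1}{69} + \frac{20190}{- \frac{3456}{2171}}\right)}{2} = \frac{3 \left(\frac{5654}{23} + 20190 \left(- \frac{2171}{3456}\right)\right)}{2} = \frac{3 \left(\frac{5654}{23} - \frac{7305415}{576}\right)}{2} = \frac{3}{2} \left(- \frac{164767841}{13248}\right) = - \frac{164767841}{8832} \approx -18656.0$)
$b - A = 6293 - - \frac{164767841}{8832} = 6293 + \frac{164767841}{8832} = \frac{220347617}{8832}$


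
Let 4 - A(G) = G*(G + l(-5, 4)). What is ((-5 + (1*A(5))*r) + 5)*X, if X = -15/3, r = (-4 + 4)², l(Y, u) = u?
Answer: 0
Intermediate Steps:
A(G) = 4 - G*(4 + G) (A(G) = 4 - G*(G + 4) = 4 - G*(4 + G))
r = 0 (r = 0² = 0)
X = -5 (X = -15*⅓ = -5)
((-5 + (1*A(5))*r) + 5)*X = ((-5 + (1*(4 - 1*5² - 4*5))*0) + 5)*(-5) = ((-5 + (1*(4 - 1*25 - 20))*0) + 5)*(-5) = ((-5 + (1*(4 - 25 - 20))*0) + 5)*(-5) = ((-5 + (1*(-41))*0) + 5)*(-5) = ((-5 - 41*0) + 5)*(-5) = ((-5 + 0) + 5)*(-5) = (-5 + 5)*(-5) = 0*(-5) = 0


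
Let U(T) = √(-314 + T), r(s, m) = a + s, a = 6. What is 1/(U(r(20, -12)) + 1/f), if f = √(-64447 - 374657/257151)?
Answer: -66291940616*I*√2/1591006489067 - I*√4261759705336254/4773019467201 ≈ -0.058939*I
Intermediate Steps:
r(s, m) = 6 + s
f = I*√4261759705336254/257151 (f = √(-64447 - 374657*1/257151) = √(-64447 - 374657/257151) = √(-16572985154/257151) = I*√4261759705336254/257151 ≈ 253.87*I)
1/(U(r(20, -12)) + 1/f) = 1/(√(-314 + (6 + 20)) + 1/(I*√4261759705336254/257151)) = 1/(√(-314 + 26) - I*√4261759705336254/16572985154) = 1/(√(-288) - I*√4261759705336254/16572985154) = 1/(12*I*√2 - I*√4261759705336254/16572985154)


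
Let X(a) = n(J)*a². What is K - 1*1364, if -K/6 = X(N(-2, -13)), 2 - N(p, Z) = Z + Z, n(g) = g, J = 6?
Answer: -29588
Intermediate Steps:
N(p, Z) = 2 - 2*Z (N(p, Z) = 2 - (Z + Z) = 2 - 2*Z)
X(a) = 6*a²
K = -28224 (K = -36*(2 - 2*(-13))² = -36*(2 + 26)² = -36*28² = -36*784 = -6*4704 = -28224)
K - 1*1364 = -28224 - 1*1364 = -28224 - 1364 = -29588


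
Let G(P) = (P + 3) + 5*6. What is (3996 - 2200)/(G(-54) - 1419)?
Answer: -449/360 ≈ -1.2472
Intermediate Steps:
G(P) = 33 + P (G(P) = (3 + P) + 30 = 33 + P)
(3996 - 2200)/(G(-54) - 1419) = (3996 - 2200)/((33 - 54) - 1419) = 1796/(-21 - 1419) = 1796/(-1440) = 1796*(-1/1440) = -449/360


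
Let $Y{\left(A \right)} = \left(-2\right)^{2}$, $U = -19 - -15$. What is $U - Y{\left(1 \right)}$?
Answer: $-8$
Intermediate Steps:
$U = -4$ ($U = -19 + 15 = -4$)
$Y{\left(A \right)} = 4$
$U - Y{\left(1 \right)} = -4 - 4 = -8$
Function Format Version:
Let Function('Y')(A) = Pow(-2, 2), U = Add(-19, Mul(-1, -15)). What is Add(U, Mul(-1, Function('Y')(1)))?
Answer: -8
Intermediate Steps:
U = -4 (U = Add(-19, 15) = -4)
Function('Y')(A) = 4
Add(U, Mul(-1, Function('Y')(1))) = Add(-4, Mul(-1, 4)) = Add(-4, -4) = -8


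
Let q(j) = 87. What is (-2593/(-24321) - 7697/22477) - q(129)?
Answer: -47688607055/546663117 ≈ -87.236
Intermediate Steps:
(-2593/(-24321) - 7697/22477) - q(129) = (-2593/(-24321) - 7697/22477) - 1*87 = (-2593*(-1/24321) - 7697*1/22477) - 87 = (2593/24321 - 7697/22477) - 87 = -128915876/546663117 - 87 = -47688607055/546663117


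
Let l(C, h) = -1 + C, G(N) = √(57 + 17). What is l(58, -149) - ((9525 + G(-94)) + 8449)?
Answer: -17917 - √74 ≈ -17926.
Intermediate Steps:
G(N) = √74
l(58, -149) - ((9525 + G(-94)) + 8449) = (-1 + 58) - ((9525 + √74) + 8449) = 57 - (17974 + √74) = 57 + (-17974 - √74) = -17917 - √74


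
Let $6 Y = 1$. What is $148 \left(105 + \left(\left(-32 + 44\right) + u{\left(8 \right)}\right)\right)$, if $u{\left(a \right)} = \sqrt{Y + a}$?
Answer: $17316 + \frac{518 \sqrt{6}}{3} \approx 17739.0$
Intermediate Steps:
$Y = \frac{1}{6}$ ($Y = \frac{1}{6} \cdot 1 = \frac{1}{6} \approx 0.16667$)
$u{\left(a \right)} = \sqrt{\frac{1}{6} + a}$
$148 \left(105 + \left(\left(-32 + 44\right) + u{\left(8 \right)}\right)\right) = 148 \left(105 + \left(\left(-32 + 44\right) + \frac{\sqrt{6 + 36 \cdot 8}}{6}\right)\right) = 148 \left(105 + \left(12 + \frac{\sqrt{6 + 288}}{6}\right)\right) = 148 \left(105 + \left(12 + \frac{\sqrt{294}}{6}\right)\right) = 148 \left(105 + \left(12 + \frac{7 \sqrt{6}}{6}\right)\right) = 148 \left(117 + \frac{7 \sqrt{6}}{6}\right) = 17316 + \frac{518 \sqrt{6}}{3}$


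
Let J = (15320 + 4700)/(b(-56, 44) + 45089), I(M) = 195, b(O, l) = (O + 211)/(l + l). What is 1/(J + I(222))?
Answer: 3967987/775519225 ≈ 0.0051166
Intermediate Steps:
b(O, l) = (211 + O)/(2*l) (b(O, l) = (211 + O)/((2*l)) = (211 + O)*(1/(2*l)) = (211 + O)/(2*l))
J = 1761760/3967987 (J = (15320 + 4700)/((½)*(211 - 56)/44 + 45089) = 20020/((½)*(1/44)*155 + 45089) = 20020/(155/88 + 45089) = 20020/(3967987/88) = 20020*(88/3967987) = 1761760/3967987 ≈ 0.44399)
1/(J + I(222)) = 1/(1761760/3967987 + 195) = 1/(775519225/3967987) = 3967987/775519225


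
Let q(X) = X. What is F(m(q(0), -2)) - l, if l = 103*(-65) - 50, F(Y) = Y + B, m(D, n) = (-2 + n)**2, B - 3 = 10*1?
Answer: 6774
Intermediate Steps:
B = 13 (B = 3 + 10*1 = 3 + 10 = 13)
F(Y) = 13 + Y (F(Y) = Y + 13 = 13 + Y)
l = -6745 (l = -6695 - 50 = -6745)
F(m(q(0), -2)) - l = (13 + (-2 - 2)**2) - 1*(-6745) = (13 + (-4)**2) + 6745 = (13 + 16) + 6745 = 29 + 6745 = 6774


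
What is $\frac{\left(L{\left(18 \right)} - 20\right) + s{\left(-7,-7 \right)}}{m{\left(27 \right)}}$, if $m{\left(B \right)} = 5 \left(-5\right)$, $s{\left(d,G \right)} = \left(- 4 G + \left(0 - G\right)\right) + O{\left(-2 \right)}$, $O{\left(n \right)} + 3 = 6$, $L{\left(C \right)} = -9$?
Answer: $- \frac{9}{25} \approx -0.36$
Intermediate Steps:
$O{\left(n \right)} = 3$ ($O{\left(n \right)} = -3 + 6 = 3$)
$s{\left(d,G \right)} = 3 - 5 G$ ($s{\left(d,G \right)} = \left(- 4 G + \left(0 - G\right)\right) + 3 = \left(- 4 G - G\right) + 3 = - 5 G + 3 = 3 - 5 G$)
$m{\left(B \right)} = -25$
$\frac{\left(L{\left(18 \right)} - 20\right) + s{\left(-7,-7 \right)}}{m{\left(27 \right)}} = \frac{\left(-9 - 20\right) + \left(3 - -35\right)}{-25} = \left(-29 + \left(3 + 35\right)\right) \left(- \frac{1}{25}\right) = \left(-29 + 38\right) \left(- \frac{1}{25}\right) = 9 \left(- \frac{1}{25}\right) = - \frac{9}{25}$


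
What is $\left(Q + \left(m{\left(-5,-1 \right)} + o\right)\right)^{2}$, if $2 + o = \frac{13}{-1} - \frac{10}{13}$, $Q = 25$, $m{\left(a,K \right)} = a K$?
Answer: $\frac{34225}{169} \approx 202.51$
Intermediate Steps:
$m{\left(a,K \right)} = K a$
$o = - \frac{205}{13}$ ($o = -2 + \left(\frac{13}{-1} - \frac{10}{13}\right) = -2 + \left(13 \left(-1\right) - \frac{10}{13}\right) = -2 - \frac{179}{13} = - \frac{205}{13} \approx -15.769$)
$\left(Q + \left(m{\left(-5,-1 \right)} + o\right)\right)^{2} = \left(25 - \frac{140}{13}\right)^{2} = \left(\frac{185}{13}\right)^{2} = \frac{34225}{169}$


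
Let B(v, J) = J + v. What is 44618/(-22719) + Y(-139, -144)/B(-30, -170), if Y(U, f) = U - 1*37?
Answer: -615632/567975 ≈ -1.0839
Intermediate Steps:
Y(U, f) = -37 + U (Y(U, f) = U - 37 = -37 + U)
44618/(-22719) + Y(-139, -144)/B(-30, -170) = 44618/(-22719) + (-37 - 139)/(-170 - 30) = 44618*(-1/22719) - 176/(-200) = -44618/22719 - 176*(-1/200) = -44618/22719 + 22/25 = -615632/567975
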